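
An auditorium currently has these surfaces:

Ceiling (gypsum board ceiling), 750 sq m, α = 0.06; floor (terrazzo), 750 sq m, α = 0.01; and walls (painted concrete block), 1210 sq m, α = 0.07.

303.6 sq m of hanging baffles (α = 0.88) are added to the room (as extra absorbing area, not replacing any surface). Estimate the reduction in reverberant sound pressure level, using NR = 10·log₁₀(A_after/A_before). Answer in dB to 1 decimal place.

4.7 dB

Total absorption A_before = 750×0.06 + 750×0.01 + 1210×0.07
  = 45.000 + 7.500 + 84.700 = 137.200 sq m sabins.
Added absorption = 303.6 × 0.88 = 267.168 sabins.
A_after = 137.200 + 267.168 = 404.368 sabins.
Reduction = 10 log₁₀(A_after/A_before) = 10 log₁₀(2.9473) = 4.7 dB.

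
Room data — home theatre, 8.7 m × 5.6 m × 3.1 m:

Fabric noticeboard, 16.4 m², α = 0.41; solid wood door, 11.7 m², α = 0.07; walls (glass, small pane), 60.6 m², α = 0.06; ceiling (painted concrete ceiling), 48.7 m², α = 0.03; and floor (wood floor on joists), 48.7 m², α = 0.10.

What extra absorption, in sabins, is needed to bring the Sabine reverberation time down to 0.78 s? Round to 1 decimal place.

A₁ = Σ Sᵢαᵢ = 16.4*0.41 + 11.7*0.07 + 60.6*0.06 + 48.7*0.03 + 48.7*0.10 = 17.510 sabins.
Target A₂ = 0.161·151.032/0.78 = 31.175 sabins (V = 151.032 m³).
Shortfall: 31.175 − 17.510 = 13.7 sabins.

13.7 sabins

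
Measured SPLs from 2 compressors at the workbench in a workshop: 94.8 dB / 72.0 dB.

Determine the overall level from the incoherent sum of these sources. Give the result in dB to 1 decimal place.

Sum in the linear (power) domain: Σ 10^(Lᵢ/10) = 10^(94.8/10) + 10^(72.0/10) = 3.036e+09.
L_total = 10·log₁₀(3.036e+09) = 94.8 dB.

94.8 dB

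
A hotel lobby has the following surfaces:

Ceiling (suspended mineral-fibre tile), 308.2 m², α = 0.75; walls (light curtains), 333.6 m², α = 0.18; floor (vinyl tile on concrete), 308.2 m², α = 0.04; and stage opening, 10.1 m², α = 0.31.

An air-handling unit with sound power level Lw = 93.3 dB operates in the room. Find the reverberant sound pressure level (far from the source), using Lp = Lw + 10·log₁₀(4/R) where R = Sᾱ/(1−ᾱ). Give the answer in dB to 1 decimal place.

Σ(Sᵢαᵢ) = 308.2×0.75 + 333.6×0.18 + 308.2×0.04 + 10.1×0.31 = 306.657; total area S = 960.1 m².
ᾱ = 306.657/960.1 = 0.3194; R = Sᾱ/(1−ᾱ) = 306.657/(1−0.3194) = 450.569 m².
Lp = 93.3 + 10·log₁₀(4/450.569) = 93.3 + (-20.52) = 72.8 dB.

72.8 dB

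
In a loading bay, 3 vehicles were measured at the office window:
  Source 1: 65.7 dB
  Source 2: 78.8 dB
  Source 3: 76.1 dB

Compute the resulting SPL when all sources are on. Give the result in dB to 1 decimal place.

Σ 10^(Lᵢ/10) = 1.203e+08.
Back to dB: 10·log₁₀ Σ = 80.8 dB.

80.8 dB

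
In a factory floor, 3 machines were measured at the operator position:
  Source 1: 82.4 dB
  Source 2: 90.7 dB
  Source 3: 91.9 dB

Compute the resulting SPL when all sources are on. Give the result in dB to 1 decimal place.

94.6 dB

Sum in the linear (power) domain: Σ 10^(Lᵢ/10) = 10^(82.4/10) + 10^(90.7/10) + 10^(91.9/10) = 2.897e+09.
L_total = 10·log₁₀(2.897e+09) = 94.6 dB.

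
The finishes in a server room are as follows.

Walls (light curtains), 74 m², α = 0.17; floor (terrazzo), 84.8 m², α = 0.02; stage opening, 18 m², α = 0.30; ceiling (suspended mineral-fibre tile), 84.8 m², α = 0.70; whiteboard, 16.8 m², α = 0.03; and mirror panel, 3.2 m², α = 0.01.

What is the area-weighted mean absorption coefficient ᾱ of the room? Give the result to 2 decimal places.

Total surface area S = 281.6 m².
A = 74·0.17 + 84.8·0.02 + 18·0.30 + 84.8·0.70 + 16.8·0.03 + 3.2·0.01 = 79.572 sabins.
ᾱ = A/S = 0.28.

0.28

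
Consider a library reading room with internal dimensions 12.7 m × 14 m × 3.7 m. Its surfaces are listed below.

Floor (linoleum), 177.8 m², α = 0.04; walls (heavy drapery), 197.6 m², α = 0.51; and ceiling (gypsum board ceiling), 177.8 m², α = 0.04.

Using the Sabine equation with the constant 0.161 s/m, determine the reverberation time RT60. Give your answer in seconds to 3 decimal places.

0.921 s

Total absorption A = 177.8*0.04 + 197.6*0.51 + 177.8*0.04
  = 7.112 + 100.776 + 7.112 = 115.000 m² sabins.
Room volume: 657.86 m³.
T = 0.161 V/A = 0.161·657.86/115.000 = 0.921 s.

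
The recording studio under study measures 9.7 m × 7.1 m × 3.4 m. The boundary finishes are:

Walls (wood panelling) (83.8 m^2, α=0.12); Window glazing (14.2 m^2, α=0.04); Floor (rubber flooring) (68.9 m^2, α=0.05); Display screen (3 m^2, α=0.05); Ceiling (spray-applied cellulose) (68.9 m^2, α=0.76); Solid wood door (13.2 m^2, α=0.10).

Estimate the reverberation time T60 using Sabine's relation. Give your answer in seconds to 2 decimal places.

0.56 seconds

Equivalent absorption area: A = 83.8×0.12 + 14.2×0.04 + 68.9×0.05 + 3×0.05 + 68.9×0.76 + 13.2×0.10 = 67.903 m^2.
Volume V = 9.7 × 7.1 × 3.4 = 234.158 m³.
Sabine: RT60 = 0.161 × 234.158 / 67.903 = 0.56 s.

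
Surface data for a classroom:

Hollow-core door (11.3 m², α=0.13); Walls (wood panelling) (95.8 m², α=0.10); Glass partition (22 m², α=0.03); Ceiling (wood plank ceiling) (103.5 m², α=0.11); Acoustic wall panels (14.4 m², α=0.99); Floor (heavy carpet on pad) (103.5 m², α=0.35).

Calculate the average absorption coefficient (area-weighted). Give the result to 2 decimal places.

S = Σ Sᵢ = 11.3 + 95.8 + 22 + 103.5 + 14.4 + 103.5 = 350.5 m².
Σ(Sᵢαᵢ) = 11.3·0.13 + 95.8·0.10 + 22·0.03 + 103.5·0.11 + 14.4·0.99 + 103.5·0.35 = 73.575.
ᾱ = A/S = 0.21.

0.21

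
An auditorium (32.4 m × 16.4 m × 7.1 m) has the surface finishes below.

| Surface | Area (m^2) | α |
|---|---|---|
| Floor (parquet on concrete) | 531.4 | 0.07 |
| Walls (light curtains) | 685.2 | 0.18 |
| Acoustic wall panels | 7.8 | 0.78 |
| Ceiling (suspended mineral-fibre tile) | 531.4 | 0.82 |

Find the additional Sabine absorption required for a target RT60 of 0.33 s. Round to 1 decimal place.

1238.2 sabins

Summing Sᵢαᵢ: 37.198 + 123.336 + 6.084 + 435.748 → A₁ = 602.366 sabins.
For T = 0.33 s, need A₂ = 0.161·V/T = 0.161·3772.656/0.33 = 1840.599 sabins.
ΔA = A₂ − A₁ = 1840.599 − 602.366 = 1238.2 sabins.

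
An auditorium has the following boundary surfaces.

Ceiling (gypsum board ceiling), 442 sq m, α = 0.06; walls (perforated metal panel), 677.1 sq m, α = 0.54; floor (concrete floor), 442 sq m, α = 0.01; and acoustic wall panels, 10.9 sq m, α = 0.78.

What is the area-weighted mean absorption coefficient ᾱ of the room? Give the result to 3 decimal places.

0.258

Total surface area S = 1572.0 sq m.
Weighted sum Σ Sα = 405.076.
ᾱ = A/S = 0.258.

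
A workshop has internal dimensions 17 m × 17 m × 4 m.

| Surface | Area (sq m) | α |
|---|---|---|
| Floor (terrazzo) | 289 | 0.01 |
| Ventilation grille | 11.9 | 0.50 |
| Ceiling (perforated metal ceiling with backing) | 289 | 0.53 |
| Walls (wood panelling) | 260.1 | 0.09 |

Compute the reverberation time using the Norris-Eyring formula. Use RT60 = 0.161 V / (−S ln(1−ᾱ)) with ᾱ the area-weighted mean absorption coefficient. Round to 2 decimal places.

Total surface area S = 289 + 11.9 + 289 + 260.1 = 850.0 sq m.
Absorption A = 289×0.01 + 11.9×0.50 + 289×0.53 + 260.1×0.09 = 185.419 sabins.
Mean coefficient ᾱ = A/S = 0.2181.
Eyring denominator: −S ln(1−ᾱ) = 209.124.
V = 17 × 17 × 4 = 1156 m³.
RT60 = 0.161 × 1156 / 209.124 = 0.89 s.

0.89 seconds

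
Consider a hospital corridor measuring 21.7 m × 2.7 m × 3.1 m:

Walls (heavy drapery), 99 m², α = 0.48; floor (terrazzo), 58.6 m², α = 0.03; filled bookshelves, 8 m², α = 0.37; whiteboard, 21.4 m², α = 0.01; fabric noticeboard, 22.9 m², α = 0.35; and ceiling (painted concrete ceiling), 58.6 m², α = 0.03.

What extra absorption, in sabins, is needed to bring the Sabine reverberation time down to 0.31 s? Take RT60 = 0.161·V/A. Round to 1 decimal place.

32.1 sabins

Summing Sᵢαᵢ: 47.520 + 1.758 + 2.960 + 0.214 + 8.015 + 1.758 → A₁ = 62.225 sabins.
V = 181.629 m³. Required absorption A₂ = 0.161 × 181.629 / 0.31 = 94.330 sabins.
Additional absorption ΔA = 94.330 − 62.225 = 32.1 sabins.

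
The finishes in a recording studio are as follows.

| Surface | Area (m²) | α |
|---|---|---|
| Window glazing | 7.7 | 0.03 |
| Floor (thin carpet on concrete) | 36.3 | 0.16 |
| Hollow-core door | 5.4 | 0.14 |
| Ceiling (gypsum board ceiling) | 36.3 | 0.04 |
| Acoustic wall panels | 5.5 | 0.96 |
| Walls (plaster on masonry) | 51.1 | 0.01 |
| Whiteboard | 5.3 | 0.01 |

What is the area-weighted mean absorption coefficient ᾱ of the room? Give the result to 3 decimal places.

0.095

S = Σ Sᵢ = 7.7 + 36.3 + 5.4 + 36.3 + 5.5 + 51.1 + 5.3 = 147.6 m².
A = 7.7×0.03 + 36.3×0.16 + 5.4×0.14 + 36.3×0.04 + 5.5×0.96 + 51.1×0.01 + 5.3×0.01 = 14.091 sabins.
ᾱ = A/S = 0.095.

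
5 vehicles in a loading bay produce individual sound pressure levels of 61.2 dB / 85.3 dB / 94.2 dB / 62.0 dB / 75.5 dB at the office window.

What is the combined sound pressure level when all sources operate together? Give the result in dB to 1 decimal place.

94.8 dB

Sum in the linear (power) domain: Σ 10^(Lᵢ/10) = 10^(61.2/10) + 10^(85.3/10) + 10^(94.2/10) + 10^(62.0/10) + 10^(75.5/10) = 3.007e+09.
Back to dB: 10·log₁₀ Σ = 94.8 dB.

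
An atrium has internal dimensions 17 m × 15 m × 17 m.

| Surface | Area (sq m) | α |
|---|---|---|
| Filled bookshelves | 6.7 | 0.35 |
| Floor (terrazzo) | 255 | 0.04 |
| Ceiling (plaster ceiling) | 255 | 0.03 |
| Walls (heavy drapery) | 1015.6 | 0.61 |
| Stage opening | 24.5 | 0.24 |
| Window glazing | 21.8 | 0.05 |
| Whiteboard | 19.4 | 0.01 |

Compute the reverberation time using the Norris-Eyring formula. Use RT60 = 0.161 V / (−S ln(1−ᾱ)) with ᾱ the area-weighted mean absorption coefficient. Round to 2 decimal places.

0.84 s

Total surface area S = 6.7 + 255 + 255 + 1015.6 + 24.5 + 21.8 + 19.4 = 1598.0 sq m.
Σ(Sᵢαᵢ) = 6.7·0.35 + 255·0.04 + 255·0.03 + 1015.6·0.61 + 24.5·0.24 + 21.8·0.05 + 19.4·0.01 = 646.875.
Mean coefficient ᾱ = A/S = 0.4048.
−S·ln(1−ᾱ) = −1598.0 × ln(1 − 0.4048) = 829.135.
V = 17 × 15 × 17 = 4335 m³.
T = 0.161·V/[−S·ln(1−ᾱ)] = 0.161·4335/829.135 = 0.84 s.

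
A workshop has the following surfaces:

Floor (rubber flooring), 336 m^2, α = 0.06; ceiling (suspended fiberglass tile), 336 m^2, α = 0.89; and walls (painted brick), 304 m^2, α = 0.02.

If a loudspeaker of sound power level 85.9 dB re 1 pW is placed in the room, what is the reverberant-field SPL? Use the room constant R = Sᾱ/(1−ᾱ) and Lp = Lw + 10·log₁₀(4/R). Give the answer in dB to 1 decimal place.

65.0 dB

A = 325.280 sabins; S = 976.0 m^2.
ᾱ = 325.280/976.0 = 0.3333; R = Sᾱ/(1−ᾱ) = 325.280/(1−0.3333) = 487.896 m^2.
Lp = 85.9 + 10·log₁₀(4/487.896) = 85.9 + (-20.86) = 65.0 dB.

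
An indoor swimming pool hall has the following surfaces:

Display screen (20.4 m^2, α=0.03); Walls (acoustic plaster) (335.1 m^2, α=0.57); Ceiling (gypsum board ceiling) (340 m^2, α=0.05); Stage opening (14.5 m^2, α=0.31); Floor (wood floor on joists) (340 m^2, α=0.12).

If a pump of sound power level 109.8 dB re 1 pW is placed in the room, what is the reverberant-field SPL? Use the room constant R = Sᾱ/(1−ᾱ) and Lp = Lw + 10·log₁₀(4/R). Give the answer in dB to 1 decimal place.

90.6 dB

A = 253.914 sabins; S = 1050.0 m^2.
ᾱ = 253.914/1050.0 = 0.2418; R = Sᾱ/(1−ᾱ) = 253.914/(1−0.2418) = 334.891 m^2.
Lp = Lw + 10 log₁₀(4/R) = 109.8 -19.23 = 90.6 dB.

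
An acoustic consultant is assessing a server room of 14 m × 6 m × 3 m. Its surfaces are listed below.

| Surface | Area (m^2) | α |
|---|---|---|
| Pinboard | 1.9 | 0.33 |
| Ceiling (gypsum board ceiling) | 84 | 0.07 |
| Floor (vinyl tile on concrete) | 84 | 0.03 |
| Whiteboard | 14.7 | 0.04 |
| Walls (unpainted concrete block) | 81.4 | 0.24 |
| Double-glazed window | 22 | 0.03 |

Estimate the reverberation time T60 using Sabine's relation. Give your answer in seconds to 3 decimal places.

1.361 sec

Equivalent absorption area: A = 1.9*0.33 + 84*0.07 + 84*0.03 + 14.7*0.04 + 81.4*0.24 + 22*0.03 = 29.811 m^2.
V = 14·6·3 = 252 m³.
RT60 = 0.161 · V / A = 0.161 × 252 / 29.811 = 1.361 s.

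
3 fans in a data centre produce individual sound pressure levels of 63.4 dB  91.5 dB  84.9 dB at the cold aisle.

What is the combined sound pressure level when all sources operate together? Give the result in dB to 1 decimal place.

Converting to relative power and adding: 10^(63.4/10) + 10^(91.5/10) + 10^(84.9/10) = 1.724e+09.
L_total = 10·log₁₀(1.724e+09) = 92.4 dB.

92.4 dB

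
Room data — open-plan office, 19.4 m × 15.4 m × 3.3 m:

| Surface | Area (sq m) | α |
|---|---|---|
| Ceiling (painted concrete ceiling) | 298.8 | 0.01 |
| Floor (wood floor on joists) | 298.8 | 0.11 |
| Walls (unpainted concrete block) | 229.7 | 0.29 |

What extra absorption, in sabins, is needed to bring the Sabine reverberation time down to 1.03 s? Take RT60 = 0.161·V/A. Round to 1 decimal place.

51.6 sabins

Equivalent absorption area: A₁ = 298.8*0.01 + 298.8*0.11 + 229.7*0.29 = 102.469 sq m.
For T = 1.03 s, need A₂ = 0.161·V/T = 0.161·985.908/1.03 = 154.108 sabins.
Shortfall: 154.108 − 102.469 = 51.6 sabins.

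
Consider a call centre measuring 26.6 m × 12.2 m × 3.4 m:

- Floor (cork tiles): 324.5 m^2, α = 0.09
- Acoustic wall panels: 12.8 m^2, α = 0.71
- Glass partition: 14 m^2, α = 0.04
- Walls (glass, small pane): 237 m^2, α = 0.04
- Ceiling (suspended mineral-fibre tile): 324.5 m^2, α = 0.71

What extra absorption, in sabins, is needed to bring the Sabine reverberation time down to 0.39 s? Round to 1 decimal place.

176.8 sabins

Total absorption A₁ = 324.5×0.09 + 12.8×0.71 + 14×0.04 + 237×0.04 + 324.5×0.71
  = 29.205 + 9.088 + 0.560 + 9.480 + 230.395 = 278.728 m^2 sabins.
V = 1103.368 m³. Required absorption A₂ = 0.161 × 1103.368 / 0.39 = 455.493 sabins.
ΔA = A₂ − A₁ = 455.493 − 278.728 = 176.8 sabins.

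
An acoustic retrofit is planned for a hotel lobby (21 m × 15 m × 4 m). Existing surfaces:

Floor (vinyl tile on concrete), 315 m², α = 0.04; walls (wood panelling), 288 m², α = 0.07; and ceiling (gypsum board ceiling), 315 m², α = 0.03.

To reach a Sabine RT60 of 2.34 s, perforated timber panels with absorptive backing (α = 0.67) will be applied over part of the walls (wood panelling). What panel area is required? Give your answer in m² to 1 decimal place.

A₁ = Σ Sᵢαᵢ = 315×0.04 + 288×0.07 + 315×0.03 = 42.210 sabins.
V = 1260 m³. Target absorption A₂ = 0.161 × 1260 / 2.34 = 86.692 sabins.
ΔA needed = 86.692 − 42.210 = 44.482 sabins.
Net gain per m²: Δα = 0.67 − 0.07 = 0.60.
Area = ΔA/Δα = 44.482/0.60 = 74.1 m².

74.1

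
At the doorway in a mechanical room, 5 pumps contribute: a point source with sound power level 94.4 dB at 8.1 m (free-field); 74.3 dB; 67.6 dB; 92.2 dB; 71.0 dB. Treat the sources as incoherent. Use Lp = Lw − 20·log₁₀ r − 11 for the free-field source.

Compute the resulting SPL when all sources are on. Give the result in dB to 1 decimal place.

Source at 8.1 m: Lp = 94.4 − 20·log₁₀(8.1) − 11 = 65.2 dB.
Sum in the linear (power) domain: Σ 10^(Lᵢ/10) = 10^(65.2/10) + 10^(74.3/10) + 10^(67.6/10) + 10^(92.2/10) + 10^(71.0/10) = 1.708e+09.
Combined level = 10 log₁₀(1.708e+09) = 92.3 dB.

92.3 dB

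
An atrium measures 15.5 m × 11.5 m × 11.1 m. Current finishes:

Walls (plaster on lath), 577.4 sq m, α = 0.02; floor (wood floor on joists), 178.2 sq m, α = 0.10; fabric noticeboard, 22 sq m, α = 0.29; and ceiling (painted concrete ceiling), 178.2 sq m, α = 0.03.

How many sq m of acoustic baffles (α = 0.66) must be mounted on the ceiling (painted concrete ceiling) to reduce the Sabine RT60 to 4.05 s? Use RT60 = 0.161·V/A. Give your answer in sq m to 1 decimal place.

59.6

A₁ = Σ Sᵢαᵢ = 577.4·0.02 + 178.2·0.10 + 22·0.29 + 178.2·0.03 = 41.094 sabins.
Required A₂ = 0.161·1978.575/4.05 = 78.654 sabins.
Absorption to add: 78.654 − 41.094 = 37.560 sabins.
Net gain per sq m: Δα = 0.66 − 0.03 = 0.63.
Area = ΔA/Δα = 37.560/0.63 = 59.6 sq m.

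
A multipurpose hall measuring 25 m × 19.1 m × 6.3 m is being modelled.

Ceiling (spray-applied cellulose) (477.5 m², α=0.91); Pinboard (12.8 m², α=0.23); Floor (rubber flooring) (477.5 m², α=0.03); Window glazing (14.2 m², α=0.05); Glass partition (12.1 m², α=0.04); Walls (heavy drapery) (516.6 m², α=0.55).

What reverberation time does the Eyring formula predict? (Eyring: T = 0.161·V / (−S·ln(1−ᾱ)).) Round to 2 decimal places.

0.48 s

Total surface area S = 477.5 + 12.8 + 477.5 + 14.2 + 12.1 + 516.6 = 1510.7 m².
Σ(Sᵢαᵢ) = 477.5·0.91 + 12.8·0.23 + 477.5·0.03 + 14.2·0.05 + 12.1·0.04 + 516.6·0.55 = 737.118.
Mean coefficient ᾱ = A/S = 0.4879.
Eyring denominator: −S ln(1−ᾱ) = 1011.014.
V = 25 × 19.1 × 6.3 = 3008.25 m³.
T = 0.161·V/[−S·ln(1−ᾱ)] = 0.161·3008.25/1011.014 = 0.48 s.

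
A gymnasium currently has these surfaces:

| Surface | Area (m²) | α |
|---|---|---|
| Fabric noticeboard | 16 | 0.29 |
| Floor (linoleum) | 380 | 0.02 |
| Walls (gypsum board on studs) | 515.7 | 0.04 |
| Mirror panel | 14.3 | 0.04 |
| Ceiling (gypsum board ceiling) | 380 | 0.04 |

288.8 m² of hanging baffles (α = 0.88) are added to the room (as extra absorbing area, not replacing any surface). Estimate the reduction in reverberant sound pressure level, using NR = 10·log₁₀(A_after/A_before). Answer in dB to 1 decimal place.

7.9 dB

Equivalent absorption area: A_before = 16×0.29 + 380×0.02 + 515.7×0.04 + 14.3×0.04 + 380×0.04 = 48.640 m².
Treatment contributes 288.8·0.88 = 254.144 sabins.
A_after = 48.640 + 254.144 = 302.784 sabins.
NR = 10·log₁₀(302.784/48.640) = 7.9 dB.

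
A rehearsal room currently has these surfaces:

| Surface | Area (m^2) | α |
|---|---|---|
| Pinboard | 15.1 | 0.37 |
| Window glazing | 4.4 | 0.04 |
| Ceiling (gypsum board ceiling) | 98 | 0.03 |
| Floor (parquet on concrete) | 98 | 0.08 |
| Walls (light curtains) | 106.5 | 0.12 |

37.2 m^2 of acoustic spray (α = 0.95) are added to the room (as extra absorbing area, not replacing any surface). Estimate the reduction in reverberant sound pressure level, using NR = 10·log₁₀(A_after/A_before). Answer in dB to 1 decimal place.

Total absorption A_before = 15.1×0.37 + 4.4×0.04 + 98×0.03 + 98×0.08 + 106.5×0.12
  = 5.587 + 0.176 + 2.940 + 7.840 + 12.780 = 29.323 m^2 sabins.
Added absorption = 37.2 × 0.95 = 35.340 sabins.
A_after = 29.323 + 35.340 = 64.663 sabins.
NR = 10·log₁₀(64.663/29.323) = 3.4 dB.

3.4 dB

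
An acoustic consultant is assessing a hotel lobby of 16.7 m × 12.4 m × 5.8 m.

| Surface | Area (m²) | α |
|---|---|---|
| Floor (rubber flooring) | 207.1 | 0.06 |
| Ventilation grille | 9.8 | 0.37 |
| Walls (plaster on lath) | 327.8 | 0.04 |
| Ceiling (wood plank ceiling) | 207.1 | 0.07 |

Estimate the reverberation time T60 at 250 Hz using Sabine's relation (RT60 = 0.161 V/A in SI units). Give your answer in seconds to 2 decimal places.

4.43 seconds

A = Σ Sᵢαᵢ = 207.1×0.06 + 9.8×0.37 + 327.8×0.04 + 207.1×0.07 = 43.661 sabins.
V = 16.7·12.4·5.8 = 1201.064 m³.
T = 0.161 V/A = 0.161·1201.064/43.661 = 4.43 s.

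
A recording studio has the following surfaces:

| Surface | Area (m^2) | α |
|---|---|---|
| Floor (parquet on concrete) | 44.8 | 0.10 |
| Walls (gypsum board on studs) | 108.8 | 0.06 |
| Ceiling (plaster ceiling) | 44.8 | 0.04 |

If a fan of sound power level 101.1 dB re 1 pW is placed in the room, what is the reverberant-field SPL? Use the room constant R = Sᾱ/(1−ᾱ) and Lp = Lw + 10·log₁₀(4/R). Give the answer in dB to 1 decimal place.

95.8 dB

Σ(Sᵢαᵢ) = 44.8·0.10 + 108.8·0.06 + 44.8·0.04 = 12.800; total area S = 198.4 m^2.
ᾱ = 0.0645, so room constant R = A/(1−ᾱ) = 13.683 m^2.
Lp = Lw + 10 log₁₀(4/R) = 101.1 -5.34 = 95.8 dB.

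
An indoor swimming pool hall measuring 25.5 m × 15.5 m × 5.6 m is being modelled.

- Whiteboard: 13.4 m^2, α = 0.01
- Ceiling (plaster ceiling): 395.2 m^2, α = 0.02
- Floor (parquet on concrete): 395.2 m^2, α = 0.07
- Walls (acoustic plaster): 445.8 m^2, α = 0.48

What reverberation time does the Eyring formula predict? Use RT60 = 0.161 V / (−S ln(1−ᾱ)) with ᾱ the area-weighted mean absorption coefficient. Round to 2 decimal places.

Total surface area S = 13.4 + 395.2 + 395.2 + 445.8 = 1249.6 m^2.
Σ(Sᵢαᵢ) = 13.4×0.01 + 395.2×0.02 + 395.2×0.07 + 445.8×0.48 = 249.686.
Mean coefficient ᾱ = A/S = 0.1998.
Eyring denominator: −S ln(1−ᾱ) = 278.528.
V = 25.5 × 15.5 × 5.6 = 2213.4 m³.
T = 0.161·V/[−S·ln(1−ᾱ)] = 0.161·2213.4/278.528 = 1.28 s.

1.28 s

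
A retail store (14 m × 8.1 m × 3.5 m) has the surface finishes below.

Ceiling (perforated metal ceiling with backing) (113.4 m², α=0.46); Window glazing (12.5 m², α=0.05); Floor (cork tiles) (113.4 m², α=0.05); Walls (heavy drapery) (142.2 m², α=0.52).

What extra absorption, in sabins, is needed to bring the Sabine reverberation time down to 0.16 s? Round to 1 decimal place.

267.0 sabins

Total absorption A₁ = 113.4×0.46 + 12.5×0.05 + 113.4×0.05 + 142.2×0.52
  = 52.164 + 0.625 + 5.670 + 73.944 = 132.403 m² sabins.
V = 396.9 m³. Required absorption A₂ = 0.161 × 396.9 / 0.16 = 399.381 sabins.
Shortfall: 399.381 − 132.403 = 267.0 sabins.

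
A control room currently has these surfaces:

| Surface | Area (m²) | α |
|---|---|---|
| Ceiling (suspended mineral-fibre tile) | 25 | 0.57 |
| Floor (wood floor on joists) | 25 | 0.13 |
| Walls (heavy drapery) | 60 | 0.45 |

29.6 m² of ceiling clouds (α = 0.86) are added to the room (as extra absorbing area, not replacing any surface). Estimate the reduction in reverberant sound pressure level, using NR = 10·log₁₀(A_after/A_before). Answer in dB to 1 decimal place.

A_before = Σ Sᵢαᵢ = 25×0.57 + 25×0.13 + 60×0.45 = 44.500 sabins.
Added absorption = 29.6 × 0.86 = 25.456 sabins.
New total A_after = 69.956 sabins.
NR = 10·log₁₀(69.956/44.500) = 2.0 dB.

2.0 dB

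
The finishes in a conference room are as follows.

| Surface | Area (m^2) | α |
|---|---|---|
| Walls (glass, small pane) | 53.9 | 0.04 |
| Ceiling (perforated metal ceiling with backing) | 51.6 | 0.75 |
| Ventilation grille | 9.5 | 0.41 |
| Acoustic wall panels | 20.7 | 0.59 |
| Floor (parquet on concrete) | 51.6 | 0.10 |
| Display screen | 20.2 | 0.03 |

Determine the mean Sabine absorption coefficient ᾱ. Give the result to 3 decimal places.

S = Σ Sᵢ = 53.9 + 51.6 + 9.5 + 20.7 + 51.6 + 20.2 = 207.5 m^2.
Weighted sum Σ Sα = 62.730.
ᾱ = A/S = 0.302.

0.302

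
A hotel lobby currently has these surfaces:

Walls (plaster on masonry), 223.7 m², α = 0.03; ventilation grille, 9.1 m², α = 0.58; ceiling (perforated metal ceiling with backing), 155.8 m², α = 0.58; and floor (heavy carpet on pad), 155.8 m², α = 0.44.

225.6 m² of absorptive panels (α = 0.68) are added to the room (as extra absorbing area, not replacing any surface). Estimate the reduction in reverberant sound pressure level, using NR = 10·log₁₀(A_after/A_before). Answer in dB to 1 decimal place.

2.8 dB

A_before = Σ Sᵢαᵢ = 223.7*0.03 + 9.1*0.58 + 155.8*0.58 + 155.8*0.44 = 170.905 sabins.
Treatment contributes 225.6·0.68 = 153.408 sabins.
New total A_after = 324.313 sabins.
Reduction = 10 log₁₀(A_after/A_before) = 10 log₁₀(1.8976) = 2.8 dB.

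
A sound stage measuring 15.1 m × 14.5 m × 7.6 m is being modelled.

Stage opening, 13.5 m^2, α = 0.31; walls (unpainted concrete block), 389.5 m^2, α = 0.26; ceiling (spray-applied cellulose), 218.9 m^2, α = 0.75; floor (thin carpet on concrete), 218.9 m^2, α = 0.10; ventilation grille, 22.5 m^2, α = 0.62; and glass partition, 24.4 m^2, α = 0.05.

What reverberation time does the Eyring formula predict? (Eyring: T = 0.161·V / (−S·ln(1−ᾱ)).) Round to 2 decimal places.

Total surface area S = 13.5 + 389.5 + 218.9 + 218.9 + 22.5 + 24.4 = 887.7 m^2.
Absorption A = 13.5×0.31 + 389.5×0.26 + 218.9×0.75 + 218.9×0.10 + 22.5×0.62 + 24.4×0.05 = 306.690 sabins.
Mean coefficient ᾱ = A/S = 0.3455.
−S·ln(1−ᾱ) = −887.7 × ln(1 − 0.3455) = 376.282.
V = 15.1 × 14.5 × 7.6 = 1664.02 m³.
RT60 = 0.161 × 1664.02 / 376.282 = 0.71 s.

0.71 sec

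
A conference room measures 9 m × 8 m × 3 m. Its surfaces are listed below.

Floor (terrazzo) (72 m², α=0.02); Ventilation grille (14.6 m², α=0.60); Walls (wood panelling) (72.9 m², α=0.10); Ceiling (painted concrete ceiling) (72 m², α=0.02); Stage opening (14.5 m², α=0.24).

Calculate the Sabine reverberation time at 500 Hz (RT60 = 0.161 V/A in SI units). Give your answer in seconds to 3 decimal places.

Summing Sᵢαᵢ: 1.440 + 8.760 + 7.290 + 1.440 + 3.480 → A = 22.410 sabins.
Room volume: 216 m³.
Sabine: RT60 = 0.161 × 216 / 22.410 = 1.552 s.

1.552 s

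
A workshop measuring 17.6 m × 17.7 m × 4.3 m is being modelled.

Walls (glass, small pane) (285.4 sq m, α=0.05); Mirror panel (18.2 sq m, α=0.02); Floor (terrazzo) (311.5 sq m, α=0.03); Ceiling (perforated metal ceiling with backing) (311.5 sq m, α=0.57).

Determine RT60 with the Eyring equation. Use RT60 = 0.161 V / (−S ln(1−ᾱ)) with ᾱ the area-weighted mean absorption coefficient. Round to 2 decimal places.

0.95 s

Total surface area S = 285.4 + 18.2 + 311.5 + 311.5 = 926.6 sq m.
Σ(Sᵢαᵢ) = 285.4·0.05 + 18.2·0.02 + 311.5·0.03 + 311.5·0.57 = 201.534.
ᾱ = 201.534 / 926.6 = 0.2175.
−S·ln(1−ᾱ) = −926.6 × ln(1 − 0.2175) = 227.259.
V = 17.6 × 17.7 × 4.3 = 1339.536 m³.
RT60 = 0.161 × 1339.536 / 227.259 = 0.95 s.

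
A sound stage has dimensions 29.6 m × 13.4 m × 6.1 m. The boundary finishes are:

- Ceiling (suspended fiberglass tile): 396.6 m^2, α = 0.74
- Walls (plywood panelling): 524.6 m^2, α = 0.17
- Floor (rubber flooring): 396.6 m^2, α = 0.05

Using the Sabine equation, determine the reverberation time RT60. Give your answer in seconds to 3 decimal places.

0.968 s

A = Σ Sᵢαᵢ = 396.6·0.74 + 524.6·0.17 + 396.6·0.05 = 402.496 sabins.
V = 29.6·13.4·6.1 = 2419.504 m³.
Sabine: RT60 = 0.161 × 2419.504 / 402.496 = 0.968 s.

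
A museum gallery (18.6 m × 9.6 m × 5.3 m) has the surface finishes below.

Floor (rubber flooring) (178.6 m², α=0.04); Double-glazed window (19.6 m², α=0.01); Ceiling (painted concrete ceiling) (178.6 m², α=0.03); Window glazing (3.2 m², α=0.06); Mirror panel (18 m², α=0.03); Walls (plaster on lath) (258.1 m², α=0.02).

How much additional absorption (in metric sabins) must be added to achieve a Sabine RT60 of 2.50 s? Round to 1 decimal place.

Summing Sᵢαᵢ: 7.144 + 0.196 + 5.358 + 0.192 + 0.540 + 5.162 → A₁ = 18.592 sabins.
V = 946.368 m³. Required absorption A₂ = 0.161 × 946.368 / 2.50 = 60.946 sabins.
Shortfall: 60.946 − 18.592 = 42.4 sabins.

42.4 sabins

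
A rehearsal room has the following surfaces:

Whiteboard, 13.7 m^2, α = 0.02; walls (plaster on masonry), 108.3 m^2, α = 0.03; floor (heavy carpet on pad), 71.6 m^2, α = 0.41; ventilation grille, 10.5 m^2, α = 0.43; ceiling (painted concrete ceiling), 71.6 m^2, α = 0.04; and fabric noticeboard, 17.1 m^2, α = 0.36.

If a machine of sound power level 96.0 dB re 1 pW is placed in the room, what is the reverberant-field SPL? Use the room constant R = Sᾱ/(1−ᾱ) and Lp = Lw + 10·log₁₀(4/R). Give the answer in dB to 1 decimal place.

84.6 dB

A = 46.414 sabins; S = 292.8 m^2.
ᾱ = 46.414/292.8 = 0.1585; R = Sᾱ/(1−ᾱ) = 46.414/(1−0.1585) = 55.156 m^2.
Lp = Lw + 10 log₁₀(4/R) = 96.0 -11.40 = 84.6 dB.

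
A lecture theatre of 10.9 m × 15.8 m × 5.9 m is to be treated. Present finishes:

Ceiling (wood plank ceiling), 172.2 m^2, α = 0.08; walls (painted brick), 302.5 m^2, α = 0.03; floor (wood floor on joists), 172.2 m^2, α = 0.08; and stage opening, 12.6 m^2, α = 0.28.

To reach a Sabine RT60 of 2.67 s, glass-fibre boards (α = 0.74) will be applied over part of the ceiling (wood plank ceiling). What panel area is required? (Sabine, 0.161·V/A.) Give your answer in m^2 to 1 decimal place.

32.0

A₁ = Σ Sᵢαᵢ = 172.2*0.08 + 302.5*0.03 + 172.2*0.08 + 12.6*0.28 = 40.155 sabins.
Required A₂ = 0.161·1016.098/2.67 = 61.270 sabins.
Absorption to add: 61.270 − 40.155 = 21.115 sabins.
Net gain per m^2: Δα = 0.74 − 0.08 = 0.66.
Panel area = 21.115 / 0.66 = 32.0 m^2.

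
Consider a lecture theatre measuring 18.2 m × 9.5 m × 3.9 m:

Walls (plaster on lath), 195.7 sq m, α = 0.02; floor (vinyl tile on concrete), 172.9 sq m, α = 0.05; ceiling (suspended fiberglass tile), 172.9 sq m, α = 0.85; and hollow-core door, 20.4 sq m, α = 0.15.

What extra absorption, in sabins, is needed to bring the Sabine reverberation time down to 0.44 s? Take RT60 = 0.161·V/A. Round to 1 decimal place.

Total absorption A₁ = 195.7×0.02 + 172.9×0.05 + 172.9×0.85 + 20.4×0.15
  = 3.914 + 8.645 + 146.965 + 3.060 = 162.584 sq m sabins.
For T = 0.44 s, need A₂ = 0.161·V/T = 0.161·674.31/0.44 = 246.736 sabins.
Shortfall: 246.736 − 162.584 = 84.2 sabins.

84.2 sabins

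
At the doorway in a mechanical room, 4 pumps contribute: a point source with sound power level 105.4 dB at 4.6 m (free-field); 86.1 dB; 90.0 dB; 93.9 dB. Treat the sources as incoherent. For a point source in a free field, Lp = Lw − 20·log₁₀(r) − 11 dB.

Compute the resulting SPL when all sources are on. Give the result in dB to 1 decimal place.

Source at 4.6 m: Lp = 105.4 − 20·log₁₀(4.6) − 11 = 81.1 dB.
Converting to relative power and adding: 10^(81.1/10) + 10^(86.1/10) + 10^(90.0/10) + 10^(93.9/10) = 3.991e+09.
Back to dB: 10·log₁₀ Σ = 96.0 dB.

96.0 dB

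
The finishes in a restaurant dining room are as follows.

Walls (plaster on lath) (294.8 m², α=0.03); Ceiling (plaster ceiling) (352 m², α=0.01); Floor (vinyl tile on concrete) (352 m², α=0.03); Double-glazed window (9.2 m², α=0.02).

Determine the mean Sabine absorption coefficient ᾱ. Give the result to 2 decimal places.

0.02

Total surface area S = 1008.0 m².
Σ(Sᵢαᵢ) = 294.8×0.03 + 352×0.01 + 352×0.03 + 9.2×0.02 = 23.108.
ᾱ = 23.108 / 1008.0 = 0.02.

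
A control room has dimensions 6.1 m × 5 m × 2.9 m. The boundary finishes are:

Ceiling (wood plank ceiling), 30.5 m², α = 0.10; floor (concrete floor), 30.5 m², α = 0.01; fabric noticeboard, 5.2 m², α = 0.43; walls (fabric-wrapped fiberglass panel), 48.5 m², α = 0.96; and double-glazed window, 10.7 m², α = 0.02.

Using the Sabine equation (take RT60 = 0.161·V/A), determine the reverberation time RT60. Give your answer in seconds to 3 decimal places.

0.272 sec

Summing Sᵢαᵢ: 3.050 + 0.305 + 2.236 + 46.560 + 0.214 → A = 52.365 sabins.
Room volume: 88.45 m³.
Sabine: RT60 = 0.161 × 88.45 / 52.365 = 0.272 s.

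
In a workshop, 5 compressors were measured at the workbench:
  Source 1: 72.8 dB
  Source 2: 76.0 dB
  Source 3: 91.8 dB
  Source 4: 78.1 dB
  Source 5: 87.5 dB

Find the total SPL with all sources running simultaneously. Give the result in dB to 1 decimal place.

Sum in the linear (power) domain: Σ 10^(Lᵢ/10) = 10^(72.8/10) + 10^(76.0/10) + 10^(91.8/10) + 10^(78.1/10) + 10^(87.5/10) = 2.199e+09.
Back to dB: 10·log₁₀ Σ = 93.4 dB.

93.4 dB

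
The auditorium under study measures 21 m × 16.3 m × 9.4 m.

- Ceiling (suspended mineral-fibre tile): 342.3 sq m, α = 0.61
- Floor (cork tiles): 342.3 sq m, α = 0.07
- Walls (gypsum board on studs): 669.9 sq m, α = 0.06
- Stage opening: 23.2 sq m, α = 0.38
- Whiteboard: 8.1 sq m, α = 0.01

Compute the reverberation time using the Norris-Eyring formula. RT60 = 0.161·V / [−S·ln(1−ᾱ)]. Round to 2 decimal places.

1.64 s

Total surface area S = 342.3 + 342.3 + 669.9 + 23.2 + 8.1 = 1385.8 sq m.
Absorption A = 342.3×0.61 + 342.3×0.07 + 669.9×0.06 + 23.2×0.38 + 8.1×0.01 = 281.855 sabins.
ᾱ = 281.855 / 1385.8 = 0.2034.
−S·ln(1−ᾱ) = −1385.8 × ln(1 − 0.2034) = 315.135.
V = 21 × 16.3 × 9.4 = 3217.62 m³.
T = 0.161·V/[−S·ln(1−ᾱ)] = 0.161·3217.62/315.135 = 1.64 s.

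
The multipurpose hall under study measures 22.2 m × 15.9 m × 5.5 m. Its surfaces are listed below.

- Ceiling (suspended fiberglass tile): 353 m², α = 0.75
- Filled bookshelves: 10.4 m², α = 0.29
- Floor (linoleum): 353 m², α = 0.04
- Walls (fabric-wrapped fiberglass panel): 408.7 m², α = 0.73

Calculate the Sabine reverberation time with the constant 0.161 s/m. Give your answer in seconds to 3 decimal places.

0.539 sec

A = Σ Sᵢαᵢ = 353*0.75 + 10.4*0.29 + 353*0.04 + 408.7*0.73 = 580.237 sabins.
V = 22.2·15.9·5.5 = 1941.39 m³.
RT60 = 0.161 · V / A = 0.161 × 1941.39 / 580.237 = 0.539 s.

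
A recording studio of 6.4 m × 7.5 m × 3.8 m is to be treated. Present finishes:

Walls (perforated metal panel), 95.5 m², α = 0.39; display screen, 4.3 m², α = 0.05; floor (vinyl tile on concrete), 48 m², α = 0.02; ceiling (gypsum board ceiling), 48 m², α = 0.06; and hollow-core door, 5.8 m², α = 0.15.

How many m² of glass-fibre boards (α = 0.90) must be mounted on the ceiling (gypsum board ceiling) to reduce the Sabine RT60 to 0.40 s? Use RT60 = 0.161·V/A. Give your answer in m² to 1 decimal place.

Summing Sᵢαᵢ: 37.245 + 0.215 + 0.960 + 2.880 + 0.870 → A₁ = 42.170 sabins.
Required A₂ = 0.161·182.4/0.40 = 73.416 sabins.
ΔA needed = 73.416 − 42.170 = 31.246 sabins.
Each m² of panel replacing the ceiling (gypsum board ceiling) adds (0.90 − 0.06) = 0.84 sabins.
Panel area = 31.246 / 0.84 = 37.2 m².

37.2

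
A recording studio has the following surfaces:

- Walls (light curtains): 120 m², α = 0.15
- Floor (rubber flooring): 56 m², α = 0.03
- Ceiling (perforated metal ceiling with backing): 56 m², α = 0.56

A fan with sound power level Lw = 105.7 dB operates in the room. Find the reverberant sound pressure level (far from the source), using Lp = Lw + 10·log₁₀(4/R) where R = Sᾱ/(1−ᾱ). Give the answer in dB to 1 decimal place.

93.6 dB

A = 51.040 sabins; S = 232.0 m².
ᾱ = 51.040/232.0 = 0.2200; R = Sᾱ/(1−ᾱ) = 51.040/(1−0.2200) = 65.436 m².
Lp = Lw + 10 log₁₀(4/R) = 105.7 -12.14 = 93.6 dB.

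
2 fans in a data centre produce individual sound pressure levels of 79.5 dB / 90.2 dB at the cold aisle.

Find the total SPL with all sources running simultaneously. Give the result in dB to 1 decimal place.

90.6 dB

Σ 10^(Lᵢ/10) = 1.136e+09.
Combined level = 10 log₁₀(1.136e+09) = 90.6 dB.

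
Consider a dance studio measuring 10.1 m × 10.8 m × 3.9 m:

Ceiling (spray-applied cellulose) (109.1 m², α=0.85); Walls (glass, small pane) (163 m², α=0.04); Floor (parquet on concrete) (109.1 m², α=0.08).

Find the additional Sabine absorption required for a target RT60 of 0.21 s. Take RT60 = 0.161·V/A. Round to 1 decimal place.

Total absorption A₁ = 109.1·0.85 + 163·0.04 + 109.1·0.08
  = 92.735 + 6.520 + 8.728 = 107.983 m² sabins.
For T = 0.21 s, need A₂ = 0.161·V/T = 0.161·425.412/0.21 = 326.149 sabins.
ΔA = A₂ − A₁ = 326.149 − 107.983 = 218.2 sabins.

218.2 sabins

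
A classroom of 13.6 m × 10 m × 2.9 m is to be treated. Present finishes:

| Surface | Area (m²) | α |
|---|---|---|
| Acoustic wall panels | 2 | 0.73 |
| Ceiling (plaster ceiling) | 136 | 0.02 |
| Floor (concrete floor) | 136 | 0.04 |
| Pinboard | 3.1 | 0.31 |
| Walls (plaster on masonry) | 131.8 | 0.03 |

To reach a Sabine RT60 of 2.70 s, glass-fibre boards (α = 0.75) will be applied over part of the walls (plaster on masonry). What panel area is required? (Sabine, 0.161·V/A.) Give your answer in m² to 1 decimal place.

Total absorption A₁ = 2×0.73 + 136×0.02 + 136×0.04 + 3.1×0.31 + 131.8×0.03
  = 1.460 + 2.720 + 5.440 + 0.961 + 3.954 = 14.535 m² sabins.
Required A₂ = 0.161·394.4/2.70 = 23.518 sabins.
Absorption to add: 23.518 − 14.535 = 8.983 sabins.
Each m² of panel replacing the walls (plaster on masonry) adds (0.75 − 0.03) = 0.72 sabins.
Area = ΔA/Δα = 8.983/0.72 = 12.5 m².

12.5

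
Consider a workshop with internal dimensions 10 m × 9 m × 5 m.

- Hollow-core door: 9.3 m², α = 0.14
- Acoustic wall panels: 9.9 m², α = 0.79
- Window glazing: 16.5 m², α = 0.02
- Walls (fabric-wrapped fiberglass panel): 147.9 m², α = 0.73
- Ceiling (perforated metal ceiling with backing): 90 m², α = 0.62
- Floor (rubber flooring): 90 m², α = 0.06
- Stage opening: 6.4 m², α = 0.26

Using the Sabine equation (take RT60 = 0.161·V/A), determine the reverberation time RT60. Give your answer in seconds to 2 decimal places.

Equivalent absorption area: A = 9.3×0.14 + 9.9×0.79 + 16.5×0.02 + 147.9×0.73 + 90×0.62 + 90×0.06 + 6.4×0.26 = 180.284 m².
Volume V = 10 × 9 × 5 = 450 m³.
RT60 = 0.161 · V / A = 0.161 × 450 / 180.284 = 0.40 s.

0.40 s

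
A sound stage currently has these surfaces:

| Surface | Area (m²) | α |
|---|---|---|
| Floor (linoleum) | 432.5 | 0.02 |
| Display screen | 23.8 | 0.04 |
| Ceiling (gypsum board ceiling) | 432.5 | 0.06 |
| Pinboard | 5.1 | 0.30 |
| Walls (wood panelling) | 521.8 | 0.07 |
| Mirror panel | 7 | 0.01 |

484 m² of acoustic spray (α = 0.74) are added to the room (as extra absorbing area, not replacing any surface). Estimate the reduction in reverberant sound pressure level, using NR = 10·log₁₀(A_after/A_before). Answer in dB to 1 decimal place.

7.7 dB

Equivalent absorption area: A_before = 432.5×0.02 + 23.8×0.04 + 432.5×0.06 + 5.1×0.30 + 521.8×0.07 + 7×0.01 = 73.678 m².
Treatment contributes 484·0.74 = 358.160 sabins.
New total A_after = 431.838 sabins.
NR = 10·log₁₀(431.838/73.678) = 7.7 dB.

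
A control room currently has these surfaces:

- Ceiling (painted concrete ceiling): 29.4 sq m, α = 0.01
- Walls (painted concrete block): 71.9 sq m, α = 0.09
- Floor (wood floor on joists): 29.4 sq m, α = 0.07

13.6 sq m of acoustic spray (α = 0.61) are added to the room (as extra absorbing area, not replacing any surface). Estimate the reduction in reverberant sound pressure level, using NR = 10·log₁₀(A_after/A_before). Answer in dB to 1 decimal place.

2.9 dB

Equivalent absorption area: A_before = 29.4×0.01 + 71.9×0.09 + 29.4×0.07 = 8.823 sq m.
Treatment contributes 13.6·0.61 = 8.296 sabins.
New total A_after = 17.119 sabins.
Reduction = 10 log₁₀(A_after/A_before) = 10 log₁₀(1.9403) = 2.9 dB.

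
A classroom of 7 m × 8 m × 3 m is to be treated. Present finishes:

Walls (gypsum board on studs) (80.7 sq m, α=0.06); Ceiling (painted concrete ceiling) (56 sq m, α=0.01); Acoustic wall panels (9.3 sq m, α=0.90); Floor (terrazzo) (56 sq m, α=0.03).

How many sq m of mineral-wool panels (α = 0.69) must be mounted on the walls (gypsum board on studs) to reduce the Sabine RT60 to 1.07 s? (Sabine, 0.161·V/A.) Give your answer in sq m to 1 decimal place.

Total absorption A₁ = 80.7*0.06 + 56*0.01 + 9.3*0.90 + 56*0.03
  = 4.842 + 0.560 + 8.370 + 1.680 = 15.452 sq m sabins.
V = 168 m³. Target absorption A₂ = 0.161 × 168 / 1.07 = 25.279 sabins.
ΔA needed = 25.279 − 15.452 = 9.827 sabins.
Net gain per sq m: Δα = 0.69 − 0.06 = 0.63.
Area = ΔA/Δα = 9.827/0.63 = 15.6 sq m.

15.6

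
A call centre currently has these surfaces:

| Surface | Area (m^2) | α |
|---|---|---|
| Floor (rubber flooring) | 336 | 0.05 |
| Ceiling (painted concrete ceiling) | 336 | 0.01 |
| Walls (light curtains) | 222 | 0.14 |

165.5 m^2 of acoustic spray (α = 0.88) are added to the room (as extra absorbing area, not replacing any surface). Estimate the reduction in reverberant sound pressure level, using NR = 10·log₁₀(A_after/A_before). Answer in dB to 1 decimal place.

Total absorption A_before = 336*0.05 + 336*0.01 + 222*0.14
  = 16.800 + 3.360 + 31.080 = 51.240 m^2 sabins.
Treatment contributes 165.5·0.88 = 145.640 sabins.
A_after = 51.240 + 145.640 = 196.880 sabins.
NR = 10·log₁₀(196.880/51.240) = 5.8 dB.

5.8 dB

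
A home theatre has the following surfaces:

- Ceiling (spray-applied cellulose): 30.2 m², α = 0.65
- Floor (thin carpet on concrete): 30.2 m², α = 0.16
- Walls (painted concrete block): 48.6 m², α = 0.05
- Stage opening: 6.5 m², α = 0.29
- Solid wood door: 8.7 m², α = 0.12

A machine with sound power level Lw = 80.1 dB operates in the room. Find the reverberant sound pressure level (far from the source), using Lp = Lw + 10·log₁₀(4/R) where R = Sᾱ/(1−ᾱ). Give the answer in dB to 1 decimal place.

70.2 dB

Σ(Sᵢαᵢ) = 30.2×0.65 + 30.2×0.16 + 48.6×0.05 + 6.5×0.29 + 8.7×0.12 = 29.821; total area S = 124.2 m².
ᾱ = 0.2401, so room constant R = A/(1−ᾱ) = 39.243 m².
Lp = Lw + 10 log₁₀(4/R) = 80.1 -9.92 = 70.2 dB.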